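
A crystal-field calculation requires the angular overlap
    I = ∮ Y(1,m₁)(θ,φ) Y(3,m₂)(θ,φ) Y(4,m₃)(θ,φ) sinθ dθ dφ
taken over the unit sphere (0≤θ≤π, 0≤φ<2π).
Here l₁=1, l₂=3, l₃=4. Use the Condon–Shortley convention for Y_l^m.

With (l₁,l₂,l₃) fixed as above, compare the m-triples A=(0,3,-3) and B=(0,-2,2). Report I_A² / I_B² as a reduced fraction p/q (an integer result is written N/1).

7/12

l's match ⇒ only the (l;m) 3-j factors differ between A and B.
A: triangle coeff Δ(1,3,4) = 1/252; Σ_t [0,0]: t=0:+1/720 = 1/720; (3j)²=1/36 [(1 3 4; 0 3 -3)], sign=-1
B: triangle coeff Δ(1,3,4) = 1/252; Σ_t [0,0]: t=0:+1/120 = 1/120; (3j)²=1/21 [(1 3 4; 0 -2 2)], sign=+1
I_A²/I_B² = (1/36)/(1/21) = 7/12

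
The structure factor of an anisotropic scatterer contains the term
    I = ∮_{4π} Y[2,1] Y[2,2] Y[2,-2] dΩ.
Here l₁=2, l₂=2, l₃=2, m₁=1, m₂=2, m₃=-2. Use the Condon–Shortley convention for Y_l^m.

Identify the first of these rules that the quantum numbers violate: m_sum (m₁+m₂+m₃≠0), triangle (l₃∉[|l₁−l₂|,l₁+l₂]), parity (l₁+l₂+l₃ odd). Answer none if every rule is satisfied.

azimuthal sum: 1 + 2 − 2 = 1  ✗
0 ≤ 2 ≤ 4 (triangle on l)
L = 2 + 2 + 2 = 6 (even)

m_sum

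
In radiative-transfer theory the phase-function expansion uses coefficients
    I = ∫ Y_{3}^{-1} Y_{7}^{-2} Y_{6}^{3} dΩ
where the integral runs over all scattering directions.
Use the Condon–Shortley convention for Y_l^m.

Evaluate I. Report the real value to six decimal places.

Checks pass: Σm=0; 16 even; l₃=6∈[4,10].
(2·3+1)(2·7+1)(2·6+1) = 1365
Δ: 4! 2! 10! / 17! → 1/2042040
sum: t=1:−1/207360 t=2:+1/57600 t=3:−1/207360 = 1/129600
3j²(3 7 6; 0 0 0) = Δ·Π!·Σ² = 168/12155  (sign +1)
sum: t=2:+1/241920 t=3:−1/483840 t=4:+1/17418240 = 37/17418240
3j²(3 7 6; -1 -2 3) = Δ·Π!·Σ² = 1369/136136  (sign -1)
combine: 4πI² = 1365·168/12155·1369/136136 = 86247/454597
take √, sign -1: I = -0.12287224

-0.122872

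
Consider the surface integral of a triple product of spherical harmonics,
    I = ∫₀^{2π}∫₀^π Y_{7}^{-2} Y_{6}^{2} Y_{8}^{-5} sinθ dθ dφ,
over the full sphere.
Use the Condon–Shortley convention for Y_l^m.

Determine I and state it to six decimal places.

Σmᵢ = -5 ≠ 0, so the φ-integral vanishes; I = 0

0.000000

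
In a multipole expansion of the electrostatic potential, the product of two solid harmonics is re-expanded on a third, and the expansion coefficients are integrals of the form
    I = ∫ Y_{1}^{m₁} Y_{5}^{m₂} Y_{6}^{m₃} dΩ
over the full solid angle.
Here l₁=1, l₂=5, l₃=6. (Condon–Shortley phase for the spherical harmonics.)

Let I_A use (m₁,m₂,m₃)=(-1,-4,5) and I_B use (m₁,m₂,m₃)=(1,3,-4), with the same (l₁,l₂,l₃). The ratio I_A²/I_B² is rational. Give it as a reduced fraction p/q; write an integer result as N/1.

l's match ⇒ only the (l;m) 3-j factors differ between A and B.
A: triangle coeff Δ(1,5,6) = 1/858; Σ_t [0,0]: t=0:+1/725760 = 1/725760; (3j)²=5/78 [(1 5 6; -1 -4 5)], sign=-1
B: triangle coeff Δ(1,5,6) = 1/858; Σ_t [0,0]: t=0:+1/161280 = 1/161280; (3j)²=15/286 [(1 5 6; 1 3 -4)], sign=+1
I_A²/I_B² = (5/78)/(15/286) = 11/9

11/9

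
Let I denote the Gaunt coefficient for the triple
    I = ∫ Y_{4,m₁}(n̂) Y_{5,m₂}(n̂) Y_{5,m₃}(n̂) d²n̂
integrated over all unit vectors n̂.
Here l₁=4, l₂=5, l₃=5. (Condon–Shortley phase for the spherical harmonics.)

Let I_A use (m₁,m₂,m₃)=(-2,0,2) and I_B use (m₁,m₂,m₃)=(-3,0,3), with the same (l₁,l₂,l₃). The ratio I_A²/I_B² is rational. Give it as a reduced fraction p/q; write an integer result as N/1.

l's match ⇒ only the (l;m) 3-j factors differ between A and B.
A: triangle coeff Δ(4,5,5) = 1/3153150; Σ_t [2,4]: t=2:+1/3456 t=3:−1/1728 t=4:+1/11520 = -7/34560; (3j)²=7/858 [(4 5 5; -2 0 2)], sign=+1
B: triangle coeff Δ(4,5,5) = 1/3153150; Σ_t [3,4]: t=3:−1/6912 t=4:+1/17280 = -1/11520; (3j)²=2/143 [(4 5 5; -3 0 3)], sign=-1
I_A²/I_B² = (7/858)/(2/143) = 7/12

7/12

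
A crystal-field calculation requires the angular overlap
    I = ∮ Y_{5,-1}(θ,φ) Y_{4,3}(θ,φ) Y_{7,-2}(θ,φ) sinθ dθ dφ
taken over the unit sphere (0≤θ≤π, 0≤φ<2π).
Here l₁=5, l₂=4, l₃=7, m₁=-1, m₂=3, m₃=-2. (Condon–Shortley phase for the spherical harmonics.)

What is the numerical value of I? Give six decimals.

Checks pass: Σm=0; 16 even; l₃=7∈[1,9].
(2·5+1)(2·4+1)(2·7+1) = 1485
Δ: 2! 8! 6! / 17! → 1/6126120
sum: t=0:+1/69120 t=1:−1/20736 t=2:+1/69120 = -1/51840
3j²(5 4 7; 0 0 0) = Δ·Π!·Σ² = 280/21879  (sign +1)
sum: t=1:−1/518400 t=2:+1/138240 = 11/2073600
3j²(5 4 7; -1 3 -2) = Δ·Π!·Σ² = 77/4420  (sign -1)
combine: 4πI² = 1485·280/21879·77/4420 = 16170/48841
take √, sign -1: I = -0.16231468

-0.162315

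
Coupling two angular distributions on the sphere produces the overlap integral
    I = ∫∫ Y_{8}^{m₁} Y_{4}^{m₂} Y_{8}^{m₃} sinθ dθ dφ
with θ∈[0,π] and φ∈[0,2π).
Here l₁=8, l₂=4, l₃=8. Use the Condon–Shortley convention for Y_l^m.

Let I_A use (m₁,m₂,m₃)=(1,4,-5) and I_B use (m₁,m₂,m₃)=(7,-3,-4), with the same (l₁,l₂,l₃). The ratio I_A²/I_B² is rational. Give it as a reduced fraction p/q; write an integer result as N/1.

10/11

l's match ⇒ only the (l;m) 3-j factors differ between A and B.
A: triangle coeff Δ(8,4,8) = 1/185175900; Σ_t [4,4]: t=4:+1/1254113280 = 1/1254113280; (3j)²=55/5814 [(8 4 8; 1 4 -5)], sign=-1
B: triangle coeff Δ(8,4,8) = 1/185175900; Σ_t [0,1]: t=0:+1/5748019200 t=1:−1/68976230400 = 1/6270566400; (3j)²=121/11628 [(8 4 8; 7 -3 -4)], sign=+1
I_A²/I_B² = (55/5814)/(121/11628) = 10/11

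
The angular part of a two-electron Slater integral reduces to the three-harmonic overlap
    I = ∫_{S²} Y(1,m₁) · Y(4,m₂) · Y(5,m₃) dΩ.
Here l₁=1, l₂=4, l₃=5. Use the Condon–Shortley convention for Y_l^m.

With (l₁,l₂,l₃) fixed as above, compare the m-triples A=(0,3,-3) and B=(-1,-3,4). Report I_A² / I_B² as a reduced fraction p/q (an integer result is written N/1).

4/9

Same 1,4,5: normalisation and zero-m 3j drop out of the ratio.
A: Δ: 0! 2! 8! / 11! → 1/495; sum: t=0:+1/5040 = 1/5040; 3j²(1 4 5; 0 3 -3) = Δ·Π!·Σ² = 16/495  (sign +1)
B: Δ: 0! 2! 8! / 11! → 1/495; sum: t=0:+1/10080 = 1/10080; 3j²(1 4 5; -1 -3 4) = Δ·Π!·Σ² = 4/55  (sign -1)
I_A²/I_B² = (16/495)/(4/55) = 4/9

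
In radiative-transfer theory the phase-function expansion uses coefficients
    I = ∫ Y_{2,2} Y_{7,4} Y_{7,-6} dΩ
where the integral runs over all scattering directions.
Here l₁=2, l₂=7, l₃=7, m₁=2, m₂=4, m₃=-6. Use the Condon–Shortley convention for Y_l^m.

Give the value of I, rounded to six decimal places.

-0.106948

Checks pass: Σm=0; 16 even; l₃=7∈[5,9].
(2·2+1)(2·7+1)(2·7+1) = 1125
Δ: 2! 2! 12! / 17! → 1/185640
sum: t=0:+1/2419200 t=1:−1/518400 t=2:+1/2419200 = -1/907200
3j²(2 7 7; 0 0 0) = Δ·Π!·Σ² = 56/3315  (sign +1)
sum: t=0:+1/159667200 = 1/159667200
3j²(2 7 7; 2 4 -6) = Δ·Π!·Σ² = 9/1190  (sign -1)
combine: 4πI² = 1125·56/3315·9/1190 = 540/3757
take √, sign -1: I = -0.10694768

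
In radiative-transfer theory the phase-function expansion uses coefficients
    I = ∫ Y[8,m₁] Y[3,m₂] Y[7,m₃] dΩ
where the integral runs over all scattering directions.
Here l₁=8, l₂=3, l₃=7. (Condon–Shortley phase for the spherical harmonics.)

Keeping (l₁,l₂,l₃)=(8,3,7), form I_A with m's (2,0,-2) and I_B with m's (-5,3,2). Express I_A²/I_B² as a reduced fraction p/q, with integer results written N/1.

l's match ⇒ only the (l;m) 3-j factors differ between A and B.
A: triangle coeff Δ(8,3,7) = 1/5290740; Σ_t [1,3]: t=1:−1/7257600 t=2:+1/3870720 t=3:−1/26127360 = 43/522547200; (3j)²=1849/352716 [(8 3 7; 2 0 -2)], sign=-1
B: triangle coeff Δ(8,3,7) = 1/5290740; Σ_t [4,4]: t=4:+1/104509440 = 1/104509440; (3j)²=275/13566 [(8 3 7; -5 3 2)], sign=-1
I_A²/I_B² = (1849/352716)/(275/13566) = 1849/7150

1849/7150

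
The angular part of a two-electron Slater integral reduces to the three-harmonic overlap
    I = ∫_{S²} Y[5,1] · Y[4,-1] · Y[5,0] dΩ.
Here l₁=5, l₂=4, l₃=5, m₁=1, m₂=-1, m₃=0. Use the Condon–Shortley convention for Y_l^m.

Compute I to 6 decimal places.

-0.053153

m-sum 0 ✓  L=14 even ✓  1≤5≤9 ✓
Π(2lᵢ+1) = 11×9×11 = 1089
triangle coeff Δ(5,4,5) = 1/3153150
Σ_t [0,4]: t=0:+1/69120 t=1:−1/1728 t=2:+1/576 t=3:−1/1728 t=4:+1/69120 = 7/11520
(3j)²=2/143 [(5 4 5; 0 0 0)], sign=-1
Σ_t [0,3]: t=0:+1/6912 t=1:−1/864 t=2:+1/1152 t=3:−1/17280 = -7/34560
(3j)²=1/429 [(5 4 5; 1 -1 0)], sign=+1
⇒ 4πI² = 6/169
I = (-1)√(6/169/(4π)) = -0.05315295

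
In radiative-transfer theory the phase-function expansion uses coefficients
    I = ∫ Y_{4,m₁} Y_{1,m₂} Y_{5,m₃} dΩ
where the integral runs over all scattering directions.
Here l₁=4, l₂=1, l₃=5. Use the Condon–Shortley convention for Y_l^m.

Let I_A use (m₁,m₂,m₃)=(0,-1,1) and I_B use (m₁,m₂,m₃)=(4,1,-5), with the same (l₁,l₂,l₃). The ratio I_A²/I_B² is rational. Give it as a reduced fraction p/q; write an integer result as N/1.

Shared (l₁,l₂,l₃)=(4,1,5): N and (l;000)² cancel in I_A²/I_B².
A: Δ = 0!·8!·2!/11! = 1/495; Racah Σ t=0..0: t=0:+1/1152 = 1/1152; ⇒ 3j(4 1 5; 0 -1 1)² = 1/33, sgn +1
B: Δ = 0!·8!·2!/11! = 1/495; Racah Σ t=0..0: t=0:+1/80640 = 1/80640; ⇒ 3j(4 1 5; 4 1 -5)² = 1/11, sgn +1
I_A²/I_B² = (1/33)/(1/11) = 1/3

1/3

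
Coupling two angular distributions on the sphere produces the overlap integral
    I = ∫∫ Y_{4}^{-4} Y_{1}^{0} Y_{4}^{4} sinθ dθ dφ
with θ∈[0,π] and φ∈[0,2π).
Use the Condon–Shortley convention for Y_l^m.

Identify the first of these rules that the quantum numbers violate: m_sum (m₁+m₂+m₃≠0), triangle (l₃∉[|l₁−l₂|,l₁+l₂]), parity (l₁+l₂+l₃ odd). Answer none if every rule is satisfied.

m₁+m₂+m₃ = -4 + 0 + 4 = 0  ✓
triangle: |4−1|=3 ≤ l₃=4 ≤ 4+1=5  ✓
parity: l₁+l₂+l₃ = 9 is odd  ✗

parity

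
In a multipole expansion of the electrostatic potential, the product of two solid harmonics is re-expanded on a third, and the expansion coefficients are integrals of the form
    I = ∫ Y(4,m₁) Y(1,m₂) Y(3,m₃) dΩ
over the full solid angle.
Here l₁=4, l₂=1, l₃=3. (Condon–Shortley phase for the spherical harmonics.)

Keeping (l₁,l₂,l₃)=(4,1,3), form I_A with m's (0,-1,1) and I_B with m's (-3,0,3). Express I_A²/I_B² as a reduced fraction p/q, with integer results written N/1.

6/7

Shared (l₁,l₂,l₃)=(4,1,3): N and (l;000)² cancel in I_A²/I_B².
A: Δ = 2!·6!·0!/9! = 1/252; Racah Σ t=0..0: t=0:+1/96 = 1/96; ⇒ 3j(4 1 3; 0 -1 1)² = 1/42, sgn +1
B: Δ = 2!·6!·0!/9! = 1/252; Racah Σ t=1..1: t=1:−1/720 = -1/720; ⇒ 3j(4 1 3; -3 0 3)² = 1/36, sgn -1
I_A²/I_B² = (1/42)/(1/36) = 6/7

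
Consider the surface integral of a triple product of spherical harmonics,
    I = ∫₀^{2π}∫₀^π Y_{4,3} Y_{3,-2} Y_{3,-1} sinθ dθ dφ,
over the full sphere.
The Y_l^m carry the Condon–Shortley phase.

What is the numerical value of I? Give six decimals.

Rules hold: Σm=0, L=10 even, 1≤3≤7.
N = 9·7·7 = 441
Δ = 4!·4!·2!/11! = 1/34650
Racah Σ t=1..3: t=1:−1/72 t=2:+1/16 t=3:−1/72 = 5/144
⇒ 3j(4 3 3; 0 0 0)² = 2/77, sgn -1
Racah Σ t=0..1: t=0:+1/144 t=1:−1/288 = 1/288
⇒ 3j(4 3 3; 3 -2 -1)² = 1/99, sgn +1
4πI² = N·(3j₀)²·(3jₘ)² = 14/121
I = -1·√(0.115702/4π) = -0.09595473

-0.095955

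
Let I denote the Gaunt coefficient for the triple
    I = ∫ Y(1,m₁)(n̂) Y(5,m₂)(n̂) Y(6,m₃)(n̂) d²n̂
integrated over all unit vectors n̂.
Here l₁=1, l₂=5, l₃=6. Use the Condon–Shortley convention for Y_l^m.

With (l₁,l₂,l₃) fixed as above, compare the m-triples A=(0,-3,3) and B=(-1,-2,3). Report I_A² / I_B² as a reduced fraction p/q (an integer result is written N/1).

Shared (l₁,l₂,l₃)=(1,5,6): N and (l;000)² cancel in I_A²/I_B².
A: Δ = 0!·2!·10!/13! = 1/858; Racah Σ t=0..0: t=0:+1/80640 = 1/80640; ⇒ 3j(1 5 6; 0 -3 3)² = 9/286, sgn -1
B: Δ = 0!·2!·10!/13! = 1/858; Racah Σ t=0..0: t=0:+1/60480 = 1/60480; ⇒ 3j(1 5 6; -1 -2 3)² = 6/143, sgn -1
I_A²/I_B² = (9/286)/(6/143) = 3/4

3/4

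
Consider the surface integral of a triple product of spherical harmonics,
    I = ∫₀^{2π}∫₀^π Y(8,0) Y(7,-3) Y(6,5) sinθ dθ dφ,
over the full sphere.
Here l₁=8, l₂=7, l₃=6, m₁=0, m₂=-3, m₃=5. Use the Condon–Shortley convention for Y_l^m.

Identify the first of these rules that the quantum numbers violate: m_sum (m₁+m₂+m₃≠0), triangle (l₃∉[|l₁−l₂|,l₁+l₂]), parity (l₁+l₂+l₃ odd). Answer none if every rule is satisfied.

m₁+m₂+m₃ = 0 − 3 + 5 = 2  ✗
triangle: |8−7|=1 ≤ l₃=6 ≤ 8+7=15
parity: l₁+l₂+l₃ = 21 is odd

m_sum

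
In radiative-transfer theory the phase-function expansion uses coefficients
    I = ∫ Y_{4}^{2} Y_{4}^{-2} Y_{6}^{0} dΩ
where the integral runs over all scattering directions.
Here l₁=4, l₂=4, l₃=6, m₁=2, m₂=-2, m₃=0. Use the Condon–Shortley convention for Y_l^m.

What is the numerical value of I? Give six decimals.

m-sum 0 ✓  L=14 even ✓  0≤6≤8 ✓
Π(2lᵢ+1) = 9×9×13 = 1053
triangle coeff Δ(4,4,6) = 1/1261260
Σ_t [0,2]: t=0:+1/4608 t=1:−1/1296 t=2:+1/4608 = -7/20736
(3j)²=20/1287 [(4 4 6; 0 0 0)], sign=-1
Σ_t [0,2]: t=0:+1/4608 t=1:−1/14400 t=2:+1/1036800 = 77/518400
(3j)²=11/585 [(4 4 6; 2 -2 0)], sign=+1
⇒ 4πI² = 4/13
I = (-1)√(4/13/(4π)) = -0.15647804

-0.156478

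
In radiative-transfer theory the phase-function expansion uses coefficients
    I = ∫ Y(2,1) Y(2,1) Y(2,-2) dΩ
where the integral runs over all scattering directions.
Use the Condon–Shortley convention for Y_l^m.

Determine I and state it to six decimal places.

0.220728

Checks pass: Σm=0; 6 even; l₃=2∈[0,4].
(2·2+1)(2·2+1)(2·2+1) = 125
Δ: 2! 2! 2! / 7! → 1/630
sum: t=0:+1/8 t=1:−1/1 t=2:+1/8 = -3/4
3j²(2 2 2; 0 0 0) = Δ·Π!·Σ² = 2/35  (sign -1)
sum: t=1:−1/4 = -1/4
3j²(2 2 2; 1 1 -2) = Δ·Π!·Σ² = 3/35  (sign -1)
combine: 4πI² = 125·2/35·3/35 = 30/49
take √, sign +1: I = 0.22072812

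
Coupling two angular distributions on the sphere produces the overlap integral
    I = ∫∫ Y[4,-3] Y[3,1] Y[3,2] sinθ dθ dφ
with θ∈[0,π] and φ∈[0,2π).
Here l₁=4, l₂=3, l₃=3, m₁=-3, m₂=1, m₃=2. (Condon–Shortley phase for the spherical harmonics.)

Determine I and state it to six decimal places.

Checks pass: Σm=0; 10 even; l₃=3∈[1,7].
(2·4+1)(2·3+1)(2·3+1) = 441
Δ: 4! 4! 2! / 11! → 1/34650
sum: t=1:−1/72 t=2:+1/16 t=3:−1/72 = 5/144
3j²(4 3 3; 0 0 0) = Δ·Π!·Σ² = 2/77  (sign -1)
sum: t=3:−1/144 t=4:+1/288 = -1/288
3j²(4 3 3; -3 1 2) = Δ·Π!·Σ² = 1/99  (sign +1)
combine: 4πI² = 441·2/77·1/99 = 14/121
take √, sign -1: I = -0.09595473

-0.095955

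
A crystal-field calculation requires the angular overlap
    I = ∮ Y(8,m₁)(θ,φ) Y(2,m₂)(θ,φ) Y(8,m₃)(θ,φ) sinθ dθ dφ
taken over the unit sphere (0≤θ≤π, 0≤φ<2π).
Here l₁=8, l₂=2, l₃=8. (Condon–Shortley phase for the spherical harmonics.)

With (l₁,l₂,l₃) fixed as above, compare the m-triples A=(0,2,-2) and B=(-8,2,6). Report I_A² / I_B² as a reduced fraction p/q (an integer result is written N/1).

Same 8,2,8: normalisation and zero-m 3j drop out of the ratio.
A: Δ: 2! 14! 2! / 19! → 1/348840; sum: t=2:+1/116121600 = 1/116121600; 3j²(8 2 8; 0 2 -2) = Δ·Π!·Σ² = 7/323  (sign +1)
B: Δ: 2! 14! 2! / 19! → 1/348840; sum: t=2:+1/348713164800 = 1/348713164800; 3j²(8 2 8; -8 2 6) = Δ·Π!·Σ² = 2/969  (sign +1)
I_A²/I_B² = (7/323)/(2/969) = 21/2

21/2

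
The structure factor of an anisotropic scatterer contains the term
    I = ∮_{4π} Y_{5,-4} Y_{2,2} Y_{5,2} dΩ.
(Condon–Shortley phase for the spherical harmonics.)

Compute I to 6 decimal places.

m-sum 0 ✓  L=12 even ✓  3≤5≤7 ✓
Π(2lᵢ+1) = 11×5×11 = 605
triangle coeff Δ(5,2,5) = 1/38610
Σ_t [0,2]: t=0:+1/2880 t=1:−1/576 t=2:+1/2880 = -1/960
(3j)²=10/429 [(5 2 5; 0 0 0)], sign=+1
Σ_t [2,2]: t=2:+1/20160 = 1/20160
(3j)²=12/715 [(5 2 5; -4 2 2)], sign=-1
⇒ 4πI² = 40/169
I = (-1)√(40/169/(4π)) = -0.13724032

-0.137240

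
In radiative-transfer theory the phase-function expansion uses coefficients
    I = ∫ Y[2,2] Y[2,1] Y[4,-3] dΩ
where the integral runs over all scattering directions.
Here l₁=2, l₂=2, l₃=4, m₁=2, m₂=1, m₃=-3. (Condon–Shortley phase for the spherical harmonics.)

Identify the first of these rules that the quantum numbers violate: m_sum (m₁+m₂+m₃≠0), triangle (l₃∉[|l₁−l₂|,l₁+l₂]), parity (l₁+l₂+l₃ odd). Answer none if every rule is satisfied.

Σmᵢ = 0  ✓
l₃∈[|l₁−l₂|,l₁+l₂]=[0,4], have l₃=4  ✓
Σlᵢ = 8 ⇒ even  ✓

none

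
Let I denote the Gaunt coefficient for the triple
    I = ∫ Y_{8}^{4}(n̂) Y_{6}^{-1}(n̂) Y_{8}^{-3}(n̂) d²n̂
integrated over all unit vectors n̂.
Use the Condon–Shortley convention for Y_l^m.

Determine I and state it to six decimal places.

0.037448

m-sum 0 ✓  L=22 even ✓  2≤8≤14 ✓
Π(2lᵢ+1) = 17×13×17 = 3757
triangle coeff Δ(8,6,8) = 1/13742520792
Σ_t [0,6]: t=0:+1/41803776000 t=1:−1/435456000 t=2:+1/39813120 t=3:−1/18662400 t=4:+1/39813120 t=5:−1/435456000 t=6:+1/41803776000 = -11/1393459200
(3j)²=600/96577 [(8 6 8; 0 0 0)], sign=-1
Σ_t [0,4]: t=0:+1/1492992000 t=1:−1/174182400 t=2:+1/139345920 t=3:−1/627056640 t=4:+1/20901888000 = 1/1791590400
(3j)²=875/1158924 [(8 6 8; 4 -1 -3)], sign=-1
⇒ 4πI² = 43750/2482597
I = (+1)√(43750/2482597/(4π)) = 0.03744820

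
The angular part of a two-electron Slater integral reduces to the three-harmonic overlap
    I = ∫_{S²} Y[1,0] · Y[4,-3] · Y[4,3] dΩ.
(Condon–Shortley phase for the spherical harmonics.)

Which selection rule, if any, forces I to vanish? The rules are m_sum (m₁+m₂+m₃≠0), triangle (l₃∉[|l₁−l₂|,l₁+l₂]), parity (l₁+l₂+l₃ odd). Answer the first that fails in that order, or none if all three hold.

m₁+m₂+m₃ = 0 − 3 + 3 = 0  ✓
triangle: |1−4|=3 ≤ l₃=4 ≤ 1+4=5  ✓
parity: l₁+l₂+l₃ = 9 is odd  ✗

parity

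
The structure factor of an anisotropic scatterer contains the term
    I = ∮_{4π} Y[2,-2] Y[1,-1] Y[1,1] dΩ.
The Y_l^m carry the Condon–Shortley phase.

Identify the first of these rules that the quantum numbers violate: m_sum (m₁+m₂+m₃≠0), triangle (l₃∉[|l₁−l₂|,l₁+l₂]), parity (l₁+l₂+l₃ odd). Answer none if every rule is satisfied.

m_sum

azimuthal sum: -2 − 1 + 1 = -2  ✗
1 ≤ 1 ≤ 3 (triangle on l)
L = 2 + 1 + 1 = 4 (even)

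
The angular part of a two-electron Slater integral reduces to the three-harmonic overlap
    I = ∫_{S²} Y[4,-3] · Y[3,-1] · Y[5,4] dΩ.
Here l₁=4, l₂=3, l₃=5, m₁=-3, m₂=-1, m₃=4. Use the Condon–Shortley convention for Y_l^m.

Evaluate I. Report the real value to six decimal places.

0.042401

Checks pass: Σm=0; 12 even; l₃=5∈[1,7].
(2·4+1)(2·3+1)(2·5+1) = 693
Δ: 2! 6! 4! / 13! → 1/180180
sum: t=0:+1/576 t=1:−1/144 t=2:+1/576 = -1/288
3j²(4 3 5; 0 0 0) = Δ·Π!·Σ² = 20/1001  (sign +1)
sum: t=1:−1/4320 t=2:+1/5760 = -1/17280
3j²(4 3 5; -3 -1 4) = Δ·Π!·Σ² = 7/4290  (sign +1)
combine: 4πI² = 693·20/1001·7/4290 = 42/1859
take √, sign +1: I = 0.04240138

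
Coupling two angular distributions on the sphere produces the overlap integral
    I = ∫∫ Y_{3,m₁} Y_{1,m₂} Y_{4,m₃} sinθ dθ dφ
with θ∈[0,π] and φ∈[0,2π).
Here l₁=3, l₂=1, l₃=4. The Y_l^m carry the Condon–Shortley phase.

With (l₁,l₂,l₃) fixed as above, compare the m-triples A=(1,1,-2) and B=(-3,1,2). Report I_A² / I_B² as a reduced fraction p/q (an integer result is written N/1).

15/1

l's match ⇒ only the (l;m) 3-j factors differ between A and B.
A: triangle coeff Δ(3,1,4) = 1/252; Σ_t [0,0]: t=0:+1/96 = 1/96; (3j)²=5/84 [(3 1 4; 1 1 -2)], sign=+1
B: triangle coeff Δ(3,1,4) = 1/252; Σ_t [0,0]: t=0:+1/1440 = 1/1440; (3j)²=1/252 [(3 1 4; -3 1 2)], sign=+1
I_A²/I_B² = (5/84)/(1/252) = 15/1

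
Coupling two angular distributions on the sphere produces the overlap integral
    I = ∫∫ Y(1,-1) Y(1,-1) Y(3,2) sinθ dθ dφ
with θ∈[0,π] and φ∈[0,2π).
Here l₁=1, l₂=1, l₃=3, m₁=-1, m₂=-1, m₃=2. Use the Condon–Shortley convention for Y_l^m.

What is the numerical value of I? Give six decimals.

0.000000

triangle: need 0≤l₃≤2, have 3; I=0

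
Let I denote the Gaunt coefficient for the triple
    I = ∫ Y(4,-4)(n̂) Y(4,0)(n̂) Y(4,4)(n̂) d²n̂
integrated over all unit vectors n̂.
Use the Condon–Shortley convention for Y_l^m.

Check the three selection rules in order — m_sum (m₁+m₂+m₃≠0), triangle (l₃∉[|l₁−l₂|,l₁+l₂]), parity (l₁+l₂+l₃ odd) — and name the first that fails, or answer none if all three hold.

none

azimuthal sum: -4 + 0 + 4 = 0  ✓
0 ≤ 4 ≤ 8 (triangle on l)  ✓
L = 4 + 4 + 4 = 12 (even)  ✓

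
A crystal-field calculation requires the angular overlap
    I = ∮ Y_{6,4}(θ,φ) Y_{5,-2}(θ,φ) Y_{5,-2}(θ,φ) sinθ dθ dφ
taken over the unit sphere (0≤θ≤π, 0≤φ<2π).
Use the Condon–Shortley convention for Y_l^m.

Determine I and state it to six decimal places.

m-sum 0 ✓  L=16 even ✓  1≤5≤11 ✓
Π(2lᵢ+1) = 13×11×11 = 1573
triangle coeff Δ(6,5,5) = 1/28588560
Σ_t [1,5]: t=1:−1/345600 t=2:+1/13824 t=3:−1/5184 t=4:+1/13824 t=5:−1/345600 = -7/129600
(3j)²=80/7293 [(6 5 5; 0 0 0)], sign=+1
Σ_t [0,2]: t=0:+1/207360 t=1:−1/57600 t=2:+1/207360 = -1/129600
(3j)²=168/12155 [(6 5 5; 4 -2 -2)], sign=+1
⇒ 4πI² = 896/3757
I = (+1)√(896/3757/(4π)) = 0.13776169

0.137762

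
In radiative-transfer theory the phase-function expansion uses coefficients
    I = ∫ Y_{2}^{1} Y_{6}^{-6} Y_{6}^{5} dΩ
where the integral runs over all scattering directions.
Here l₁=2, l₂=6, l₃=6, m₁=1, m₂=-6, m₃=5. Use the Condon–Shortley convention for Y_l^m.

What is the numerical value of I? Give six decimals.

0.178412

m-sum 0 ✓  L=14 even ✓  4≤6≤8 ✓
Π(2lᵢ+1) = 5×13×13 = 845
triangle coeff Δ(2,6,6) = 1/90090
Σ_t [0,2]: t=0:+1/69120 t=1:−1/14400 t=2:+1/69120 = -7/172800
(3j)²=14/715 [(2 6 6; 0 0 0)], sign=-1
Σ_t [0,0]: t=0:+1/7257600 = 1/7257600
(3j)²=11/455 [(2 6 6; 1 -6 5)], sign=-1
⇒ 4πI² = 2/5
I = (+1)√(2/5/(4π)) = 0.17841241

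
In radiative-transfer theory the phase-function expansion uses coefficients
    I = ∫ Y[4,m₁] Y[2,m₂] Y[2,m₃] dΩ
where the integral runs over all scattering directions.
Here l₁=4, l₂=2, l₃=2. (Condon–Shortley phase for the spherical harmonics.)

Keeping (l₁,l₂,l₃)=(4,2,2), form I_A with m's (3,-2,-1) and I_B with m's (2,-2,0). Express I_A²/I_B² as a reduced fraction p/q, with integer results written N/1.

7/3

Same 4,2,2: normalisation and zero-m 3j drop out of the ratio.
A: Δ: 4! 4! 0! / 9! → 1/630; sum: t=0:+1/144 = 1/144; 3j²(4 2 2; 3 -2 -1) = Δ·Π!·Σ² = 1/18  (sign -1)
B: Δ: 4! 4! 0! / 9! → 1/630; sum: t=0:+1/96 = 1/96; 3j²(4 2 2; 2 -2 0) = Δ·Π!·Σ² = 1/42  (sign +1)
I_A²/I_B² = (1/18)/(1/42) = 7/3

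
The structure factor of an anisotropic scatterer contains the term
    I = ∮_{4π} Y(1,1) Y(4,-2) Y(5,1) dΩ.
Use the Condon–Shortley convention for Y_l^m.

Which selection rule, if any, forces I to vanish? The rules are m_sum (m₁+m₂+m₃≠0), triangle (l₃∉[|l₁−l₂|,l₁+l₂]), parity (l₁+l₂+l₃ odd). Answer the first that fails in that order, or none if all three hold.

azimuthal sum: 1 − 2 + 1 = 0  ✓
3 ≤ 5 ≤ 5 (triangle on l)  ✓
L = 1 + 4 + 5 = 10 (even)  ✓

none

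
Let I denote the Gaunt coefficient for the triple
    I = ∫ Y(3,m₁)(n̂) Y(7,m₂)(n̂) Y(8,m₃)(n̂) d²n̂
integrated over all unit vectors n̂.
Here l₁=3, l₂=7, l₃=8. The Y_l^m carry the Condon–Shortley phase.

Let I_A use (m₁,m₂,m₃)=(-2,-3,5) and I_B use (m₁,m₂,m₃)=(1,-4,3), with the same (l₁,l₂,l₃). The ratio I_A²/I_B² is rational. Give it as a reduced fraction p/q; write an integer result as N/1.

Shared (l₁,l₂,l₃)=(3,7,8): N and (l;000)² cancel in I_A²/I_B².
A: Δ = 2!·4!·12!/19! = 1/5290740; Racah Σ t=1..2: t=1:−1/52254720 t=2:+1/87091200 = -1/130636800; ⇒ 3j(3 7 8; -2 -3 5)² = 88/20349, sgn +1
B: Δ = 2!·4!·12!/19! = 1/5290740; Racah Σ t=0..2: t=0:+1/17418240 t=1:−1/43545600 t=2:+1/1916006400 = 67/1916006400; ⇒ 3j(3 7 8; 1 -4 3)² = 4489/352716, sgn -1
I_A²/I_B² = (88/20349)/(4489/352716) = 4576/13467

4576/13467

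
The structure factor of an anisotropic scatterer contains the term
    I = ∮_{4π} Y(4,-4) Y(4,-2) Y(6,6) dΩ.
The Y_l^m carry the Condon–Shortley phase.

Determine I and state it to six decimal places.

-0.163436

m-sum 0 ✓  L=14 even ✓  0≤6≤8 ✓
Π(2lᵢ+1) = 9×9×13 = 1053
triangle coeff Δ(4,4,6) = 1/1261260
Σ_t [0,2]: t=0:+1/4608 t=1:−1/1296 t=2:+1/4608 = -7/20736
(3j)²=20/1287 [(4 4 6; 0 0 0)], sign=-1
Σ_t [2,2]: t=2:+1/1036800 = 1/1036800
(3j)²=4/195 [(4 4 6; -4 -2 6)], sign=+1
⇒ 4πI² = 48/143
I = (-1)√(48/143/(4π)) = -0.16343598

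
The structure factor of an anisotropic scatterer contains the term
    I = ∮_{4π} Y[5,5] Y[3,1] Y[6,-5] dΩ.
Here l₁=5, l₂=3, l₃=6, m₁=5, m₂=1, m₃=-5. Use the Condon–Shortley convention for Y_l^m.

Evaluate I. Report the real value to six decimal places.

0.000000

m-sum = 5 + 1 − 5 = 1 ≠ 0 ⇒ I = 0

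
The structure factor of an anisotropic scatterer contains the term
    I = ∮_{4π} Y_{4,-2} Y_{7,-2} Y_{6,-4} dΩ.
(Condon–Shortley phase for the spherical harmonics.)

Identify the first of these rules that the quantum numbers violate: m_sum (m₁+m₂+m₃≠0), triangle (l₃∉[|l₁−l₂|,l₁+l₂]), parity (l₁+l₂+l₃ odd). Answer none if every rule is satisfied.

azimuthal sum: -2 − 2 − 4 = -8  ✗
3 ≤ 6 ≤ 11 (triangle on l)
L = 4 + 7 + 6 = 17 (odd)

m_sum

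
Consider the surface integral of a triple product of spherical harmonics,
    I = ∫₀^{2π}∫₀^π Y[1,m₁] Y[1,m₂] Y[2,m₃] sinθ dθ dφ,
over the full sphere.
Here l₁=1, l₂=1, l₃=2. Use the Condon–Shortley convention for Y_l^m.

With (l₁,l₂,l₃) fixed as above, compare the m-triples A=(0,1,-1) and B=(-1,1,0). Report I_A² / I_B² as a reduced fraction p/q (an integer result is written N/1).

3/1

Shared (l₁,l₂,l₃)=(1,1,2): N and (l;000)² cancel in I_A²/I_B².
A: Δ = 0!·2!·2!/5! = 1/30; Racah Σ t=0..0: t=0:+1/2 = 1/2; ⇒ 3j(1 1 2; 0 1 -1)² = 1/10, sgn -1
B: Δ = 0!·2!·2!/5! = 1/30; Racah Σ t=0..0: t=0:+1/4 = 1/4; ⇒ 3j(1 1 2; -1 1 0)² = 1/30, sgn +1
I_A²/I_B² = (1/10)/(1/30) = 3/1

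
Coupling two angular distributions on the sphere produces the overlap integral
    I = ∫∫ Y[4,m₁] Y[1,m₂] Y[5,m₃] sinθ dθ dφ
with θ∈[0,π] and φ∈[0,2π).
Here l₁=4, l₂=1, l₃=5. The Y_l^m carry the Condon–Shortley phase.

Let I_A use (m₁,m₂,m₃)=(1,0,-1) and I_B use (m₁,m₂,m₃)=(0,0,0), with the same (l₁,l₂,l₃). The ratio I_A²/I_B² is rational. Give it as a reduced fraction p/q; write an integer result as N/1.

Shared (l₁,l₂,l₃)=(4,1,5): N and (l;000)² cancel in I_A²/I_B².
A: Δ = 0!·8!·2!/11! = 1/495; Racah Σ t=0..0: t=0:+1/720 = 1/720; ⇒ 3j(4 1 5; 1 0 -1)² = 8/165, sgn +1
B: Δ = 0!·8!·2!/11! = 1/495; Racah Σ t=0..0: t=0:+1/576 = 1/576; ⇒ 3j(4 1 5; 0 0 0)² = 5/99, sgn -1
I_A²/I_B² = (8/165)/(5/99) = 24/25

24/25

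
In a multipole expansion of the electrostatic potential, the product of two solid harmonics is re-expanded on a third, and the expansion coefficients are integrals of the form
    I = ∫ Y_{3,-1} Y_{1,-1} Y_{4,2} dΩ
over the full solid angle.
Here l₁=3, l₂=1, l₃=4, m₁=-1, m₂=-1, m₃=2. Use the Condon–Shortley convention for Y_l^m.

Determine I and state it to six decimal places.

0.238414

Checks pass: Σm=0; 8 even; l₃=4∈[2,4].
(2·3+1)(2·1+1)(2·4+1) = 189
Δ: 0! 6! 2! / 9! → 1/252
sum: t=0:+1/36 = 1/36
3j²(3 1 4; 0 0 0) = Δ·Π!·Σ² = 4/63  (sign +1)
sum: t=0:+1/96 = 1/96
3j²(3 1 4; -1 -1 2) = Δ·Π!·Σ² = 5/84  (sign +1)
combine: 4πI² = 189·4/63·5/84 = 5/7
take √, sign +1: I = 0.23841361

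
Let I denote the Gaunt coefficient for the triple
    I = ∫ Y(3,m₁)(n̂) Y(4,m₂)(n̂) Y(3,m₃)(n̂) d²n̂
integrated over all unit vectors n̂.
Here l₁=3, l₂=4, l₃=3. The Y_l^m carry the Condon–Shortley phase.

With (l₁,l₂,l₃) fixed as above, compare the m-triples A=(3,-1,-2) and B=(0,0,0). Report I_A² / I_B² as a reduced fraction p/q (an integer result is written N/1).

Shared (l₁,l₂,l₃)=(3,4,3): N and (l;000)² cancel in I_A²/I_B².
A: Δ = 4!·2!·4!/11! = 1/34650; Racah Σ t=0..0: t=0:+1/288 = 1/288; ⇒ 3j(3 4 3; 3 -1 -2)² = 5/231, sgn -1
B: Δ = 4!·2!·4!/11! = 1/34650; Racah Σ t=1..3: t=1:−1/72 t=2:+1/16 t=3:−1/72 = 5/144; ⇒ 3j(3 4 3; 0 0 0)² = 2/77, sgn -1
I_A²/I_B² = (5/231)/(2/77) = 5/6

5/6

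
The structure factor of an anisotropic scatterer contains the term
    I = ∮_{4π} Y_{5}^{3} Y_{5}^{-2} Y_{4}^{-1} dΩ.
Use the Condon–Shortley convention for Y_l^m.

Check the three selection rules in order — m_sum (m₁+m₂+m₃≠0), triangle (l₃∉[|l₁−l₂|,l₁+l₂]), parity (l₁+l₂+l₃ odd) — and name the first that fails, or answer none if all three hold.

azimuthal sum: 3 − 2 − 1 = 0  ✓
0 ≤ 4 ≤ 10 (triangle on l)  ✓
L = 5 + 5 + 4 = 14 (even)  ✓

none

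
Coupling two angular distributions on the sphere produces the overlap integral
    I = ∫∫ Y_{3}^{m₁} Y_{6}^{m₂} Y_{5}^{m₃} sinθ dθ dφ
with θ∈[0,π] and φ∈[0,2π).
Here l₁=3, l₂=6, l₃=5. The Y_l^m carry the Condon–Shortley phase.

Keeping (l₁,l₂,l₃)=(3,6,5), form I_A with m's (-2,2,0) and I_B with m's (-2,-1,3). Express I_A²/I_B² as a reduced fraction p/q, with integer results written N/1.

7/32

l's match ⇒ only the (l;m) 3-j factors differ between A and B.
A: triangle coeff Δ(3,6,5) = 1/675675; Σ_t [3,4]: t=3:−1/8640 t=4:+1/13824 = -1/23040; (3j)²=2/429 [(3 6 5; -2 2 0)], sign=+1
B: triangle coeff Δ(3,6,5) = 1/675675; Σ_t [3,4]: t=3:−1/17280 t=4:+1/120960 = -1/20160; (3j)²=64/3003 [(3 6 5; -2 -1 3)], sign=-1
I_A²/I_B² = (2/429)/(64/3003) = 7/32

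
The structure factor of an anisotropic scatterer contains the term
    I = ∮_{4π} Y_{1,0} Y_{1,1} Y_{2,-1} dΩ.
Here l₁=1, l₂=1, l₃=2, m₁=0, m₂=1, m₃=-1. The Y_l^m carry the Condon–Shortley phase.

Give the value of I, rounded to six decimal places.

-0.218510

Rules hold: Σm=0, L=4 even, 0≤2≤2.
N = 3·3·5 = 45
Δ = 0!·2!·2!/5! = 1/30
Racah Σ t=0..0: t=0:+1/1 = 1/1
⇒ 3j(1 1 2; 0 0 0)² = 2/15, sgn +1
Racah Σ t=0..0: t=0:+1/2 = 1/2
⇒ 3j(1 1 2; 0 1 -1)² = 1/10, sgn -1
4πI² = N·(3j₀)²·(3jₘ)² = 3/5
I = -1·√(0.6/4π) = -0.21850969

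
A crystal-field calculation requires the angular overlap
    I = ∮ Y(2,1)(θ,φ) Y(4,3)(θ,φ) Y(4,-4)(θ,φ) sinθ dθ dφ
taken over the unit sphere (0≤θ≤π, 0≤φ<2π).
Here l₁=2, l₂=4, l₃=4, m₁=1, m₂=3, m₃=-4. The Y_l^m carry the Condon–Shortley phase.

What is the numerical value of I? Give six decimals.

m-sum 0 ✓  L=10 even ✓  2≤4≤6 ✓
Π(2lᵢ+1) = 5×9×9 = 405
triangle coeff Δ(2,4,4) = 1/13860
Σ_t [0,2]: t=0:+1/192 t=1:−1/36 t=2:+1/192 = -5/288
(3j)²=20/693 [(2 4 4; 0 0 0)], sign=-1
Σ_t [1,1]: t=1:−1/1440 = -1/1440
(3j)²=7/165 [(2 4 4; 1 3 -4)], sign=-1
⇒ 4πI² = 60/121
I = (+1)√(60/121/(4π)) = 0.19864517

0.198645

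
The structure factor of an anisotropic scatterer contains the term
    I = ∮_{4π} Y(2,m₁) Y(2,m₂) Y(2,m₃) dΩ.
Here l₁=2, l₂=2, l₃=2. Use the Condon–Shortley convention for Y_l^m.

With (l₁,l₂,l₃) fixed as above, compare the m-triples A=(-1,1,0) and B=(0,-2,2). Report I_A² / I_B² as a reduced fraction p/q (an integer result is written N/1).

1/4

Same 2,2,2: normalisation and zero-m 3j drop out of the ratio.
A: Δ: 2! 2! 2! / 7! → 1/630; sum: t=1:−1/4 t=2:+1/2 = 1/4; 3j²(2 2 2; -1 1 0) = Δ·Π!·Σ² = 1/70  (sign +1)
B: Δ: 2! 2! 2! / 7! → 1/630; sum: t=0:+1/8 = 1/8; 3j²(2 2 2; 0 -2 2) = Δ·Π!·Σ² = 2/35  (sign +1)
I_A²/I_B² = (1/70)/(2/35) = 1/4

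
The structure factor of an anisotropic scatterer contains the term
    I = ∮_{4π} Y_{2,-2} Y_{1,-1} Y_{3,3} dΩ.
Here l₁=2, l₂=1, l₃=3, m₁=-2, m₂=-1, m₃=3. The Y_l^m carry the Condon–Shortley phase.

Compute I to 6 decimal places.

-0.319865

m-sum 0 ✓  L=6 even ✓  1≤3≤3 ✓
Π(2lᵢ+1) = 5×3×7 = 105
triangle coeff Δ(2,1,3) = 1/105
Σ_t [0,0]: t=0:+1/4 = 1/4
(3j)²=3/35 [(2 1 3; 0 0 0)], sign=-1
Σ_t [0,0]: t=0:+1/48 = 1/48
(3j)²=1/7 [(2 1 3; -2 -1 3)], sign=+1
⇒ 4πI² = 9/7
I = (-1)√(9/7/(4π)) = -0.31986543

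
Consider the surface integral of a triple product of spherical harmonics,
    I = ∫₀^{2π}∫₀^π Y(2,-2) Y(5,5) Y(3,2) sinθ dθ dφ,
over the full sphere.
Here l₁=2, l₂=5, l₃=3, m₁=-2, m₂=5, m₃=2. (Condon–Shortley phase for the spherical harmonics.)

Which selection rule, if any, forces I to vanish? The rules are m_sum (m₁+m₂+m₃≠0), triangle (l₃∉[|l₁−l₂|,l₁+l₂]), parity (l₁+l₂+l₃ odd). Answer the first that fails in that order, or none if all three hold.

Σmᵢ = 5  ✗
l₃∈[|l₁−l₂|,l₁+l₂]=[3,7], have l₃=3
Σlᵢ = 10 ⇒ even

m_sum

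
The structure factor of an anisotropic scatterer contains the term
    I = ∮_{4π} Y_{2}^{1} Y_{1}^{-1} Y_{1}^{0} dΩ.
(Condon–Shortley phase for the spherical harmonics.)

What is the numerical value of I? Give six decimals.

Checks pass: Σm=0; 4 even; l₃=1∈[1,3].
(2·2+1)(2·1+1)(2·1+1) = 45
Δ: 2! 2! 0! / 5! → 1/30
sum: t=1:−1/1 = -1/1
3j²(2 1 1; 0 0 0) = Δ·Π!·Σ² = 2/15  (sign +1)
sum: t=0:+1/2 = 1/2
3j²(2 1 1; 1 -1 0) = Δ·Π!·Σ² = 1/10  (sign -1)
combine: 4πI² = 45·2/15·1/10 = 3/5
take √, sign -1: I = -0.21850969

-0.218510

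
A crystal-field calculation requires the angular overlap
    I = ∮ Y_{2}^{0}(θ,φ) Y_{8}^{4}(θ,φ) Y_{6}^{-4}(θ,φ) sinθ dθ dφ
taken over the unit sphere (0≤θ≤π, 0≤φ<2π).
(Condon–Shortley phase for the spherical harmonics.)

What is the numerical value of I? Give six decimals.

0.168874

Checks pass: Σm=0; 16 even; l₃=6∈[6,10].
(2·2+1)(2·8+1)(2·6+1) = 1105
Δ: 4! 0! 12! / 17! → 1/30940
sum: t=2:+1/2073600 = 1/2073600
3j²(2 8 6; 0 0 0) = Δ·Π!·Σ² = 28/1105  (sign +1)
sum: t=2:+1/29030400 = 1/29030400
3j²(2 8 6; 0 4 -4) = Δ·Π!·Σ² = 99/7735  (sign +1)
combine: 4πI² = 1105·28/1105·99/7735 = 396/1105
take √, sign +1: I = 0.16887351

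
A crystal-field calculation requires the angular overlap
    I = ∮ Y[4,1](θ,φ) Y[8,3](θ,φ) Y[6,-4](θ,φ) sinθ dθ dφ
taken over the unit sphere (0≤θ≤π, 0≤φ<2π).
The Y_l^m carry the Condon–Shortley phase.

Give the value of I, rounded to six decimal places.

m-sum 0 ✓  L=18 even ✓  4≤6≤12 ✓
Π(2lᵢ+1) = 9×17×13 = 1989
triangle coeff Δ(4,8,6) = 1/23279256
Σ_t [2,4]: t=2:+1/1658880 t=3:−1/518400 t=4:+1/1658880 = -1/1382400
(3j)²=504/46189 [(4 8 6; 0 0 0)], sign=-1
Σ_t [1,3]: t=1:−1/870912000 t=2:+1/17418240 t=3:−1/5806080 = -101/870912000
(3j)²=10201/705432 [(4 8 6; 1 3 -4)], sign=-1
⇒ 4πI² = 275427/877591
I = (+1)√(275427/877591/(4π)) = 0.15803462

0.158035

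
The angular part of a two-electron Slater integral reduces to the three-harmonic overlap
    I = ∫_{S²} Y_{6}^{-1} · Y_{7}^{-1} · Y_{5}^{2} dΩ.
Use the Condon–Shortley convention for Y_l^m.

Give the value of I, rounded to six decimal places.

0.115962

Rules hold: Σm=0, L=18 even, 1≤5≤13.
N = 13·15·11 = 2145
Δ = 8!·4!·6!/19! = 1/174594420
Racah Σ t=2..6: t=2:+1/4147200 t=3:−1/207360 t=4:+1/82944 t=5:−1/207360 t=6:+1/4147200 = 1/345600
⇒ 3j(6 7 5; 0 0 0)² = 420/46189, sgn -1
Racah Σ t=3..6: t=3:−1/622080 t=4:+1/165888 t=5:−1/345600 t=6:+1/6220800 = 7/4147200
⇒ 3j(6 7 5; -1 -1 2)² = 2401/277134, sgn -1
4πI² = N·(3j₀)²·(3jₘ)² = 2521050/14919047
I = +1·√(0.168982/4π) = 0.11596188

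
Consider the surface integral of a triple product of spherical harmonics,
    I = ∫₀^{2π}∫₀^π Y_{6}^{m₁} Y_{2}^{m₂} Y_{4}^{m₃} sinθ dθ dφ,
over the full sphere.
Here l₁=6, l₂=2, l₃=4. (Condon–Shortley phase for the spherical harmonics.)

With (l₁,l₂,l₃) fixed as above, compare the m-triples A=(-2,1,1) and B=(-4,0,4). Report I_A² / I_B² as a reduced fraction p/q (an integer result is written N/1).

Same 6,2,4: normalisation and zero-m 3j drop out of the ratio.
A: Δ: 4! 8! 0! / 13! → 1/6435; sum: t=3:−1/4320 = -1/4320; 3j²(6 2 4; -2 1 1) = Δ·Π!·Σ² = 224/6435  (sign +1)
B: Δ: 4! 8! 0! / 13! → 1/6435; sum: t=2:+1/161280 = 1/161280; 3j²(6 2 4; -4 0 4) = Δ·Π!·Σ² = 1/143  (sign +1)
I_A²/I_B² = (224/6435)/(1/143) = 224/45

224/45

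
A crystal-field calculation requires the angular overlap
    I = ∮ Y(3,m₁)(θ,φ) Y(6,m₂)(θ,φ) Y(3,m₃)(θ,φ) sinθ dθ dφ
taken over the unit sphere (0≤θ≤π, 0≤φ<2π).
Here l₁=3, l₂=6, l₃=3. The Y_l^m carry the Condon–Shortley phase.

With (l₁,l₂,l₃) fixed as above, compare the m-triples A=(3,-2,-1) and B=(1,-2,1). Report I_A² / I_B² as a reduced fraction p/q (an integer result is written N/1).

1/15

Same 3,6,3: normalisation and zero-m 3j drop out of the ratio.
A: Δ: 6! 0! 6! / 13! → 1/12012; sum: t=0:+1/34560 = 1/34560; 3j²(3 6 3; 3 -2 -1) = Δ·Π!·Σ² = 1/429  (sign +1)
B: Δ: 6! 0! 6! / 13! → 1/12012; sum: t=2:+1/2304 = 1/2304; 3j²(3 6 3; 1 -2 1) = Δ·Π!·Σ² = 5/143  (sign +1)
I_A²/I_B² = (1/429)/(5/143) = 1/15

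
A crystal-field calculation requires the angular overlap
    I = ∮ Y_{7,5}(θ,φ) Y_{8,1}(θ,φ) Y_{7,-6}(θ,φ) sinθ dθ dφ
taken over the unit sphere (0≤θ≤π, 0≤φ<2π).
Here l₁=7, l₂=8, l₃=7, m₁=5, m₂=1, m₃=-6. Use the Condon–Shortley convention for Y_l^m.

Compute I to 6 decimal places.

m-sum 0 ✓  L=22 even ✓  1≤7≤15 ✓
Π(2lᵢ+1) = 15×17×15 = 3825
triangle coeff Δ(7,8,7) = 1/22086194130
Σ_t [1,7]: t=1:−1/18289152000 t=2:+1/248832000 t=3:−1/24883200 t=4:+1/11943936 t=5:−1/24883200 t=6:+1/248832000 t=7:−1/18289152000 = 11/975421440
(3j)²=1750/289731 [(7 8 7; 0 0 0)], sign=-1
Σ_t [1,2]: t=1:−1/24385536000 t=2:+1/5225472000 = 11/73156608000
(3j)²=2904/260015 [(7 8 7; 5 1 -6)], sign=-1
⇒ 4πI² = 10890000/42204149
I = (+1)√(10890000/42204149/(4π)) = 0.14329513

0.143295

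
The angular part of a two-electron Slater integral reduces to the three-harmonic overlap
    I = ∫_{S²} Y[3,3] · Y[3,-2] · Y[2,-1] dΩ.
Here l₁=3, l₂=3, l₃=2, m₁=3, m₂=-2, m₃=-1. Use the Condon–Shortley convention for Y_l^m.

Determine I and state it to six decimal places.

Checks pass: Σm=0; 8 even; l₃=2∈[0,6].
(2·3+1)(2·3+1)(2·2+1) = 245
Δ: 4! 2! 2! / 9! → 1/3780
sum: t=1:−1/24 t=2:+1/4 t=3:−1/24 = 1/6
3j²(3 3 2; 0 0 0) = Δ·Π!·Σ² = 4/105  (sign +1)
sum: t=0:+1/48 = 1/48
3j²(3 3 2; 3 -2 -1) = Δ·Π!·Σ² = 5/84  (sign -1)
combine: 4πI² = 245·4/105·5/84 = 5/9
take √, sign -1: I = -0.21026104

-0.210261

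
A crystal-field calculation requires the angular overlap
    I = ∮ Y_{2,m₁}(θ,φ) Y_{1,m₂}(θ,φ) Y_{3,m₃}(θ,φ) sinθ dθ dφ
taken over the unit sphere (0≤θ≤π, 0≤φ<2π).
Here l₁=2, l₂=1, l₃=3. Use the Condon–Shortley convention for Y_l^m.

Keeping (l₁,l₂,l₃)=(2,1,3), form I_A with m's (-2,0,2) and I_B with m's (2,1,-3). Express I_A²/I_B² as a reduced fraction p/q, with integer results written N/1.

Same 2,1,3: normalisation and zero-m 3j drop out of the ratio.
A: Δ: 0! 4! 2! / 7! → 1/105; sum: t=0:+1/24 = 1/24; 3j²(2 1 3; -2 0 2) = Δ·Π!·Σ² = 1/21  (sign -1)
B: Δ: 0! 4! 2! / 7! → 1/105; sum: t=0:+1/48 = 1/48; 3j²(2 1 3; 2 1 -3) = Δ·Π!·Σ² = 1/7  (sign +1)
I_A²/I_B² = (1/21)/(1/7) = 1/3

1/3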